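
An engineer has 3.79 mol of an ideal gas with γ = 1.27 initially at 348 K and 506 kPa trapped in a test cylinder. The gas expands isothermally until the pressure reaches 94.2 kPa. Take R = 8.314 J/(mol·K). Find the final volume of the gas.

V₁ = nRT₁/P₁ = 3.79×8.314×348/506 = 21.7 L.
Isothermal: T stays 348 K; PV = const ⇒ V₂ = 116 L, P₂ = 94.2 kPa.

116 L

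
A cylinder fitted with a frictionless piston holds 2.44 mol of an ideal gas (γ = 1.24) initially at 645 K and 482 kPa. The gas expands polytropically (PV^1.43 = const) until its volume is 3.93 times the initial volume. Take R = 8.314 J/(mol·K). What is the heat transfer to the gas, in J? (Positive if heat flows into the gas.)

-10700 J

V₁ = nRT₁/P₁ = 2.44×8.314×645/482 = 27.1 L.
Polytropic n=1.43: T₂ = T₁(V₁/V₂)^(n−1) = 645×(0.254)^0.43 = 358 K; P₂ = P₁(V₁/V₂)^n = 68.1 kPa.
W = (P₁V₁−P₂V₂)/(n−1) = (482×27.1−68.1×107)/0.43 = 13500 J.
ΔU = nCvΔT = 2.44×34.6×(358−645) = -24300 J.
Q = ΔU + W = -10700 J.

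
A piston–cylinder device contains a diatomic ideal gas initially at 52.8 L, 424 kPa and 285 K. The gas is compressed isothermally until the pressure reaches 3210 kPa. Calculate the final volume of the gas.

6.97 L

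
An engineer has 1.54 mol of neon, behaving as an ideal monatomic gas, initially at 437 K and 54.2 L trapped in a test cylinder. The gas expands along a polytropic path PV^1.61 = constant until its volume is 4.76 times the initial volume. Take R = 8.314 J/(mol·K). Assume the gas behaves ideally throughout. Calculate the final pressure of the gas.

8.37 kPa

P₁ = nRT₁/V₁ = 1.54×8.314×437/54.2 = 103 kPa.
Polytropic n=1.61: T₂ = T₁(V₁/V₂)^(n−1) = 437×(0.210)^0.61 = 169 K; P₂ = P₁(V₁/V₂)^n = 8.37 kPa.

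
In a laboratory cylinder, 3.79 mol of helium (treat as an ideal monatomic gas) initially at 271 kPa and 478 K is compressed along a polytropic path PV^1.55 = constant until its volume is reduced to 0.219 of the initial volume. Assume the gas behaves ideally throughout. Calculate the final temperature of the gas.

V₁ = nRT₁/P₁ = 3.79×8.314×478/271 = 55.6 L.
Polytropic n=1.55: T₂ = T₁(V₁/V₂)^(n−1) = 478×(4.57)^0.55 = 1100 K; P₂ = P₁(V₁/V₂)^n = 2850 kPa.

1100 K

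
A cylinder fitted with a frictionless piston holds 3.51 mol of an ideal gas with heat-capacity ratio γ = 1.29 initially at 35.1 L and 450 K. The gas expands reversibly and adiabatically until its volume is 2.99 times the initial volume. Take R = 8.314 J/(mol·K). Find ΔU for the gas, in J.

-12300 J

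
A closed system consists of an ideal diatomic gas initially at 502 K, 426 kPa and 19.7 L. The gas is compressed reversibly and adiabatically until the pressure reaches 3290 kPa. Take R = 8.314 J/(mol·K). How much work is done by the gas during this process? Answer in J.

n = P₁V₁/(RT₁) = 426×19.7/(8.314×502) = 2.01 mol.
Adiabatic: T₂/T₁ = (P₂/P₁)^((γ−1)/γ) ⇒ T₂ = 502×(7.72)^0.286 = 900 K; V₂ = 4.57 L.
ΔU = nCvΔT = 2.01×20.8×(900−502) = 16600 J.
Q = 0 for an adiabatic process, so W = −ΔU = -16600 J.

-16600 J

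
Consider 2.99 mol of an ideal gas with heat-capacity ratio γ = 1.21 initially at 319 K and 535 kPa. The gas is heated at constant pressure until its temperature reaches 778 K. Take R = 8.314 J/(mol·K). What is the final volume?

V₁ = nRT₁/P₁ = 2.99×8.314×319/535 = 14.8 L.
Isobaric: P stays 535 kPa; V/T = const ⇒ T₂ = 778 K, V₂ = 36.1 L.

36.1 L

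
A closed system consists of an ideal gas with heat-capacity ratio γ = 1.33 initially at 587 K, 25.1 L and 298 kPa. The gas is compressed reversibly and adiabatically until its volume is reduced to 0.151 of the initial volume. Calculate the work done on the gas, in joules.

n = P₁V₁/(RT₁) = 298×25.1/(8.314×587) = 1.53 mol.
Adiabatic: TV^(γ−1) = const ⇒ T₂ = 587×(6.62)^0.330 = 1100 K; PV^γ = const ⇒ P₂ = 3680 kPa.
ΔU = nCvΔT = 1.53×25.2×(1100−587) = 19600 J.
Q = 0 for an adiabatic process, so W = −ΔU = -19600 J.
Work done on the gas = −W_by = 19600 J.

19600 J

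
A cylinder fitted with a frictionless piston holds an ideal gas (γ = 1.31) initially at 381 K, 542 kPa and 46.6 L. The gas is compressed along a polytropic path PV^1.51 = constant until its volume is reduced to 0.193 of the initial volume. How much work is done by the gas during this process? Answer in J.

n = P₁V₁/(RT₁) = 542×46.6/(8.314×381) = 7.97 mol.
Polytropic n=1.51: T₂ = T₁(V₁/V₂)^(n−1) = 381×(5.18)^0.51 = 882 K; P₂ = P₁(V₁/V₂)^n = 6500 kPa.
W = (P₁V₁−P₂V₂)/(n−1) = (542×46.6−6500×8.99)/0.51 = -65100 J.

-65100 J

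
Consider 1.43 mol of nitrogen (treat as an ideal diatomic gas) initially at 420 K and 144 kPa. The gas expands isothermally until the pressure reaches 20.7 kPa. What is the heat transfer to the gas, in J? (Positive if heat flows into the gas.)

V₁ = nRT₁/P₁ = 1.43×8.314×420/144 = 34.7 L.
Isothermal: T stays 420 K; PV = const ⇒ V₂ = 241 L, P₂ = 20.7 kPa.
ΔU = 0 (ideal gas, T constant).
W = nRT ln(V₂/V₁) = 1.43×8.314×420×ln(6.96) = 9690 J.
Q = ΔU + W = 9690 J.

9690 J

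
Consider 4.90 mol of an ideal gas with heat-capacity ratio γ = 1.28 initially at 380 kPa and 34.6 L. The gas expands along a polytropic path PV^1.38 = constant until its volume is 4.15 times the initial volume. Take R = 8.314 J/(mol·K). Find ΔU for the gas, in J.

T₁ = P₁V₁/(nR) = 380×34.6/(4.90×8.314) = 323 K.
Polytropic n=1.38: T₂ = T₁(V₁/V₂)^(n−1) = 323×(0.241)^0.38 = 188 K; P₂ = P₁(V₁/V₂)^n = 53.3 kPa.
For an ideal gas ΔU = nCvΔT with Cv = R/(γ−1) = 29.7 J/(mol·K).
ΔU = 4.90×29.7×(188−323) = -19600 J.

-19600 J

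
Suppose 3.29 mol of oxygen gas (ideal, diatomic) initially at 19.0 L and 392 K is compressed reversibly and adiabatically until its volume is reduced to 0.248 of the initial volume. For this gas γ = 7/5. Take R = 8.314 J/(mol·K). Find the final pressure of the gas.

3970 kPa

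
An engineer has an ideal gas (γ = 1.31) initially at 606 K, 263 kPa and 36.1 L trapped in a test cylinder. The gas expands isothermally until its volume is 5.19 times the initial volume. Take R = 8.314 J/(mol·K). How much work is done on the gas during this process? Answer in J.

-15600 J

n = P₁V₁/(RT₁) = 263×36.1/(8.314×606) = 1.88 mol.
Isothermal: T stays 606 K; PV = const ⇒ V₂ = 187 L, P₂ = 50.7 kPa.
W = nRT ln(V₂/V₁) = 1.88×8.314×606×ln(5.19) = 15600 J.
Work done on the gas = −W_by = -15600 J.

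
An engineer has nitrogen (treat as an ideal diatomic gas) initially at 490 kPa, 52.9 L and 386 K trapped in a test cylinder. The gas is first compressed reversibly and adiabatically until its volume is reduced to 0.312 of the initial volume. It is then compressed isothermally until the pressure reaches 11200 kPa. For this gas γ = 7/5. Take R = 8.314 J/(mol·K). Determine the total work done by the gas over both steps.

-100000 J

n = P₁V₁/(RT₁) = 490×52.9/(8.314×386) = 8.08 mol.
Step 1 — Adiabatic: TV^(γ−1) = const ⇒ T₂ = 386×(3.21)^0.400 = 615 K; PV^γ = const ⇒ P₂ = 2500 kPa.
ΔU = nCvΔT = 8.08×20.8×(615−386) = 38500 J.
Q = 0 for an adiabatic process, so W = −ΔU = -38500 J.
State after step 1: P = 2500 kPa, V = 16.5 L, T = 615 K.
Step 2 — Isothermal: T stays 615 K; PV = const ⇒ V₂ = 3.69 L, P₂ = 11200 kPa.
ΔU = 0 (ideal gas, T constant).
W = nRT ln(V₂/V₁) = 8.08×8.314×615×ln(0.223) = -61900 J.
Q = ΔU + W = -61900 J.
Net over both steps: W = -100000 J, Q = -61900 J, ΔU = 38500 J.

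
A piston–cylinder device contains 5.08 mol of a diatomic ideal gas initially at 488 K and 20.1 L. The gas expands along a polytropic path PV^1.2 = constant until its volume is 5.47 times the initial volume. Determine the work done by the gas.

29700 J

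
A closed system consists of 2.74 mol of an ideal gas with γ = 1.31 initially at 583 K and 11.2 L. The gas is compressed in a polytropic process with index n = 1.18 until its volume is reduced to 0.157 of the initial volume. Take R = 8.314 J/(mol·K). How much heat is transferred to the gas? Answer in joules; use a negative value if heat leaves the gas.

P₁ = nRT₁/V₁ = 2.74×8.314×583/11.2 = 1190 kPa.
Polytropic n=1.18: T₂ = T₁(V₁/V₂)^(n−1) = 583×(6.37)^0.18 = 814 K; P₂ = P₁(V₁/V₂)^n = 10500 kPa.
W = (P₁V₁−P₂V₂)/(n−1) = (1190×11.2−10500×1.76)/0.18 = -29200 J.
ΔU = nCvΔT = 2.74×26.8×(814−583) = 16900 J.
Q = ΔU + W = -12200 J.

-12200 J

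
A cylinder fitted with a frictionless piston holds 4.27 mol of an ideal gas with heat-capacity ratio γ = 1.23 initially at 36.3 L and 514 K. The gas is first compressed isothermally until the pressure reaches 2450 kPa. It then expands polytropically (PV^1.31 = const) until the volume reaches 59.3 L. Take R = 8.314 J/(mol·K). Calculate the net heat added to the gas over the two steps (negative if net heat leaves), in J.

-38600 J

P₁ = nRT₁/V₁ = 4.27×8.314×514/36.3 = 503 kPa.
Step 1 — Isothermal: T stays 514 K; PV = const ⇒ V₂ = 7.45 L, P₂ = 2450 kPa.
ΔU = 0 (ideal gas, T constant).
W = nRT ln(V₂/V₁) = 4.27×8.314×514×ln(0.205) = -28900 J.
Q = ΔU + W = -28900 J.
State after step 1: P = 2450 kPa, V = 7.45 L, T = 514 K.
Step 2 — Polytropic n=1.31: T₂ = T₁(V₁/V₂)^(n−1) = 514×(0.126)^0.31 = 270 K; P₂ = P₁(V₁/V₂)^n = 162 kPa.
W = (P₁V₁−P₂V₂)/(n−1) = (2450×7.45−162×59.3)/0.31 = 27900 J.
ΔU = nCvΔT = 4.27×36.1×(270−514) = -37600 J.
Q = ΔU + W = -9710 J.
Net over both steps: W = -979 J, Q = -38600 J, ΔU = -37600 J.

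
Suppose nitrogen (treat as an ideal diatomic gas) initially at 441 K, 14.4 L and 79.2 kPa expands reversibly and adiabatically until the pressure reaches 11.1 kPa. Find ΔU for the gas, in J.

-1220 J

n = P₁V₁/(RT₁) = 79.2×14.4/(8.314×441) = 0.311 mol.
Adiabatic: T₂/T₁ = (P₂/P₁)^((γ−1)/γ) ⇒ T₂ = 441×(0.140)^0.286 = 252 K; V₂ = 58.6 L.
For an ideal gas ΔU = nCvΔT with Cv = (5/2)R = 20.8 J/(mol·K).
ΔU = 0.311×20.8×(252−441) = -1220 J.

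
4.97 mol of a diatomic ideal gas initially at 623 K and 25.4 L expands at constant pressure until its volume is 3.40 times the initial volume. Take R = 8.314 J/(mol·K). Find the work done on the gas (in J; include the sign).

-61800 J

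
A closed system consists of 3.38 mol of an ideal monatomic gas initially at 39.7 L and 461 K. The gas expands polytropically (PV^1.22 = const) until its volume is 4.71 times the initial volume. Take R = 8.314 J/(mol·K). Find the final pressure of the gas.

49.3 kPa

P₁ = nRT₁/V₁ = 3.38×8.314×461/39.7 = 326 kPa.
Polytropic n=1.22: T₂ = T₁(V₁/V₂)^(n−1) = 461×(0.212)^0.22 = 328 K; P₂ = P₁(V₁/V₂)^n = 49.3 kPa.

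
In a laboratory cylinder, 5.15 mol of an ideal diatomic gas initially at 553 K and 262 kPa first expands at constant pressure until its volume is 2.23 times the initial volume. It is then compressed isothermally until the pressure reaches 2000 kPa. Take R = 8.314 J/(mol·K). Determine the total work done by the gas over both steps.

V₁ = nRT₁/P₁ = 5.15×8.314×553/262 = 90.4 L.
Step 1 — Isobaric: P stays 262 kPa; V/T = const ⇒ T₂ = 1230 K, V₂ = 202 L.
W = PΔV = 262×(202−90.4) kPa·L = 29100 J.
ΔU = nCvΔT = 5.15×20.8×(1230−553) = 72800 J.
Q = ΔU + W = nCpΔT = 102000 J.
State after step 1: P = 262 kPa, V = 202 L, T = 1230 K.
Step 2 — Isothermal: T stays 1230 K; PV = const ⇒ V₂ = 26.4 L, P₂ = 2000 kPa.
ΔU = 0 (ideal gas, T constant).
W = nRT ln(V₂/V₁) = 5.15×8.314×1230×ln(0.131) = -107000 J.
Q = ΔU + W = -107000 J.
Net over both steps: W = -78200 J, Q = -5390 J, ΔU = 72800 J.

-78200 J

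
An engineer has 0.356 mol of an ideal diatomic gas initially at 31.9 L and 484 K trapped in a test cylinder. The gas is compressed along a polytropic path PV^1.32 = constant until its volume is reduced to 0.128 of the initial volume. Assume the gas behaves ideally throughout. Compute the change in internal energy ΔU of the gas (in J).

P₁ = nRT₁/V₁ = 0.356×8.314×484/31.9 = 44.9 kPa.
Polytropic n=1.32: T₂ = T₁(V₁/V₂)^(n−1) = 484×(7.81)^0.32 = 934 K; P₂ = P₁(V₁/V₂)^n = 677 kPa.
For an ideal gas ΔU = nCvΔT with Cv = (5/2)R = 20.8 J/(mol·K).
ΔU = 0.356×20.8×(934−484) = 3330 J.

3330 J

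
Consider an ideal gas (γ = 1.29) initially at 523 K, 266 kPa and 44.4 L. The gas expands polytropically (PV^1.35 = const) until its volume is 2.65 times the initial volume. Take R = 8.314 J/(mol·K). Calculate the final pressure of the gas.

71.4 kPa

Polytropic n=1.35: T₂ = T₁(V₁/V₂)^(n−1) = 523×(0.377)^0.35 = 372 K; P₂ = P₁(V₁/V₂)^n = 71.4 kPa.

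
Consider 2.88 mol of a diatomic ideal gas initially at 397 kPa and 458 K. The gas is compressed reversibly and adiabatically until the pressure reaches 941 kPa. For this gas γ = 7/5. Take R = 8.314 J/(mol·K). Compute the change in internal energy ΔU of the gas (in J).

7670 J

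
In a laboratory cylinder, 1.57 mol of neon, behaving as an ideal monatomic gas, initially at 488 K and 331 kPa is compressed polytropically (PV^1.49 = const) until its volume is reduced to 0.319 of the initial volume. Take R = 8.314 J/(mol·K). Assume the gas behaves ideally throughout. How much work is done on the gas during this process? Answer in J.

V₁ = nRT₁/P₁ = 1.57×8.314×488/331 = 19.2 L.
Polytropic n=1.49: T₂ = T₁(V₁/V₂)^(n−1) = 488×(3.13)^0.49 = 854 K; P₂ = P₁(V₁/V₂)^n = 1820 kPa.
W = (P₁V₁−P₂V₂)/(n−1) = (331×19.2−1820×6.14)/0.49 = -9760 J.
Work done on the gas = −W_by = 9760 J.

9760 J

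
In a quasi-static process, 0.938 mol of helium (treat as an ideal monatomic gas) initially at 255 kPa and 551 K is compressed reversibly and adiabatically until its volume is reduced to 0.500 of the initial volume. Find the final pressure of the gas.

810 kPa

V₁ = nRT₁/P₁ = 0.938×8.314×551/255 = 16.9 L.
Adiabatic: TV^(γ−1) = const ⇒ T₂ = 551×(2.00)^0.667 = 875 K; PV^γ = const ⇒ P₂ = 810 kPa.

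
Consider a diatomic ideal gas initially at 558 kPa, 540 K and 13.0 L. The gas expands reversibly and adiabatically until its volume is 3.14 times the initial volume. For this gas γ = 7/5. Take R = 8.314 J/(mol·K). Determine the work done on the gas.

-6660 J

n = P₁V₁/(RT₁) = 558×13.0/(8.314×540) = 1.62 mol.
Adiabatic: TV^(γ−1) = const ⇒ T₂ = 540×(0.318)^0.400 = 342 K; PV^γ = const ⇒ P₂ = 112 kPa.
ΔU = nCvΔT = 1.62×20.8×(342−540) = -6660 J.
Q = 0 for an adiabatic process, so W = −ΔU = 6660 J.
Work done on the gas = −W_by = -6660 J.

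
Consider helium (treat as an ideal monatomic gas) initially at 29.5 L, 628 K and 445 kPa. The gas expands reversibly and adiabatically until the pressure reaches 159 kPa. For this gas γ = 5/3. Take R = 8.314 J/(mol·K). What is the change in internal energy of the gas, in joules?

n = P₁V₁/(RT₁) = 445×29.5/(8.314×628) = 2.51 mol.
Adiabatic: T₂/T₁ = (P₂/P₁)^((γ−1)/γ) ⇒ T₂ = 628×(0.357)^0.400 = 416 K; V₂ = 54.7 L.
For an ideal gas ΔU = nCvΔT with Cv = (3/2)R = 12.5 J/(mol·K).
ΔU = 2.51×12.5×(416−628) = -6640 J.

-6640 J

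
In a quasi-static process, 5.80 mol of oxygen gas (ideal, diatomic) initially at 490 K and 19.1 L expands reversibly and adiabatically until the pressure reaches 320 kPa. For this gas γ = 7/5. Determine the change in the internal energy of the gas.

-18900 J

P₁ = nRT₁/V₁ = 5.80×8.314×490/19.1 = 1240 kPa.
Adiabatic: T₂/T₁ = (P₂/P₁)^((γ−1)/γ) ⇒ T₂ = 490×(0.259)^0.286 = 333 K; V₂ = 50.2 L.
For an ideal gas ΔU = nCvΔT with Cv = (5/2)R = 20.8 J/(mol·K).
ΔU = 5.80×20.8×(333−490) = -18900 J.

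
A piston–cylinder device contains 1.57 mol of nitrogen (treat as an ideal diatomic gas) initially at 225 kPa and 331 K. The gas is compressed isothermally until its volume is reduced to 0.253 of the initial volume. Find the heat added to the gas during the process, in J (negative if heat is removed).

-5940 J

V₁ = nRT₁/P₁ = 1.57×8.314×331/225 = 19.2 L.
Isothermal: T stays 331 K; PV = const ⇒ V₂ = 4.86 L, P₂ = 889 kPa.
ΔU = 0 (ideal gas, T constant).
W = nRT ln(V₂/V₁) = 1.57×8.314×331×ln(0.253) = -5940 J.
Q = ΔU + W = -5940 J.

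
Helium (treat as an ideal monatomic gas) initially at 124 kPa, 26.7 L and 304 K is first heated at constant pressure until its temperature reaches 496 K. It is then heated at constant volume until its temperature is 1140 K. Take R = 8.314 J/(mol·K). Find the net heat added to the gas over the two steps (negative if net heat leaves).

n = P₁V₁/(RT₁) = 124×26.7/(8.314×304) = 1.31 mol.
Step 1 — Isobaric: P stays 124 kPa; V/T = const ⇒ T₂ = 496 K, V₂ = 43.6 L.
W = PΔV = 124×(43.6−26.7) kPa·L = 2090 J.
ΔU = nCvΔT = 1.31×12.5×(496−304) = 3140 J.
Q = ΔU + W = nCpΔT = 5230 J.
State after step 1: P = 124 kPa, V = 43.6 L, T = 496 K.
Step 2 — Isochoric: V stays 43.6 L; P/T = const ⇒ T₂ = 1140 K, P₂ = 285 kPa.
W = 0 (no volume change).
ΔU = nCvΔT = 1.31×12.5×(1140−496) = 10500 J.
Q = ΔU = 10500 J.
Net over both steps: W = 2090 J, Q = 15700 J, ΔU = 13700 J.

15700 J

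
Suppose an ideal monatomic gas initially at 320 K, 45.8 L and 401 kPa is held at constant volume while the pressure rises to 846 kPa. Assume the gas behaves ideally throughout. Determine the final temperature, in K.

Isochoric: V stays 45.8 L; P/T = const ⇒ T₂ = 675 K, P₂ = 846 kPa.

675 K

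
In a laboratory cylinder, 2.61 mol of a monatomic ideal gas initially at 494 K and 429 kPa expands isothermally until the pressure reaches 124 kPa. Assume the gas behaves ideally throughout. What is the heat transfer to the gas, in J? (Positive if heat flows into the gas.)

13300 J

V₁ = nRT₁/P₁ = 2.61×8.314×494/429 = 25.0 L.
Isothermal: T stays 494 K; PV = const ⇒ V₂ = 86.4 L, P₂ = 124 kPa.
ΔU = 0 (ideal gas, T constant).
W = nRT ln(V₂/V₁) = 2.61×8.314×494×ln(3.46) = 13300 J.
Q = ΔU + W = 13300 J.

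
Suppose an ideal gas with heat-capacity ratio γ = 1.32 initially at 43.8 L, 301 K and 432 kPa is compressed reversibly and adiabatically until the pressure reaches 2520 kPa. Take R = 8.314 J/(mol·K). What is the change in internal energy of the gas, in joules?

n = P₁V₁/(RT₁) = 432×43.8/(8.314×301) = 7.56 mol.
Adiabatic: T₂/T₁ = (P₂/P₁)^((γ−1)/γ) ⇒ T₂ = 301×(5.83)^0.242 = 462 K; V₂ = 11.5 L.
For an ideal gas ΔU = nCvΔT with Cv = R/(γ−1) = 26.0 J/(mol·K).
ΔU = 7.56×26.0×(462−301) = 31500 J.

31500 J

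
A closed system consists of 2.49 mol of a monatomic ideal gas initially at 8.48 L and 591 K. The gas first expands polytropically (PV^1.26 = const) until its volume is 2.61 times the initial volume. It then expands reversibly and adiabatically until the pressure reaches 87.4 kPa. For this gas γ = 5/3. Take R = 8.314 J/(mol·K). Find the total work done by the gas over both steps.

P₁ = nRT₁/V₁ = 2.49×8.314×591/8.48 = 1440 kPa.
Step 1 — Polytropic n=1.26: T₂ = T₁(V₁/V₂)^(n−1) = 591×(0.383)^0.26 = 461 K; P₂ = P₁(V₁/V₂)^n = 431 kPa.
W = (P₁V₁−P₂V₂)/(n−1) = (1440×8.48−431×22.1)/0.26 = 10400 J.
ΔU = nCvΔT = 2.49×12.5×(461−591) = -4050 J.
Q = ΔU + W = 6340 J.
State after step 1: P = 431 kPa, V = 22.1 L, T = 461 K.
Step 2 — Adiabatic: T₂/T₁ = (P₂/P₁)^((γ−1)/γ) ⇒ T₂ = 461×(0.203)^0.400 = 243 K; V₂ = 57.6 L.
ΔU = nCvΔT = 2.49×12.5×(243−461) = -6750 J.
Q = 0 for an adiabatic process, so W = −ΔU = 6750 J.
Net over both steps: W = 17100 J, Q = 6340 J, ΔU = -10800 J.

17100 J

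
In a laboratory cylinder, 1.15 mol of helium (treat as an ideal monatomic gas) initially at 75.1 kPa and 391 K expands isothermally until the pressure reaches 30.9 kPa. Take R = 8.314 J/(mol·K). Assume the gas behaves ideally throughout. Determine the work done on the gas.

-3320 J

V₁ = nRT₁/P₁ = 1.15×8.314×391/75.1 = 49.8 L.
Isothermal: T stays 391 K; PV = const ⇒ V₂ = 121 L, P₂ = 30.9 kPa.
W = nRT ln(V₂/V₁) = 1.15×8.314×391×ln(2.43) = 3320 J.
Work done on the gas = −W_by = -3320 J.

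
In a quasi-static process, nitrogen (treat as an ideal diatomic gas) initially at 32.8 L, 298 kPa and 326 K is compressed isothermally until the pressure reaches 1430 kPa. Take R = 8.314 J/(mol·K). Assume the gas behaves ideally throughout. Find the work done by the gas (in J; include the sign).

-15300 J

n = P₁V₁/(RT₁) = 298×32.8/(8.314×326) = 3.61 mol.
Isothermal: T stays 326 K; PV = const ⇒ V₂ = 6.84 L, P₂ = 1430 kPa.
W = nRT ln(V₂/V₁) = 3.61×8.314×326×ln(0.208) = -15300 J.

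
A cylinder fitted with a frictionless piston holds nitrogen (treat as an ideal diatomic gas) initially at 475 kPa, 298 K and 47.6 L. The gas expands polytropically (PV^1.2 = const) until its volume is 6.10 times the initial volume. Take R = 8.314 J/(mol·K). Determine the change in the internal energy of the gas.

-17200 J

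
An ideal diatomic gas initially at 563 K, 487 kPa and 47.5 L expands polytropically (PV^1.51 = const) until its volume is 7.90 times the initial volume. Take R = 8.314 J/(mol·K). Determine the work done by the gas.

29600 J

n = P₁V₁/(RT₁) = 487×47.5/(8.314×563) = 4.94 mol.
Polytropic n=1.51: T₂ = T₁(V₁/V₂)^(n−1) = 563×(0.127)^0.51 = 196 K; P₂ = P₁(V₁/V₂)^n = 21.5 kPa.
W = (P₁V₁−P₂V₂)/(n−1) = (487×47.5−21.5×375)/0.51 = 29600 J.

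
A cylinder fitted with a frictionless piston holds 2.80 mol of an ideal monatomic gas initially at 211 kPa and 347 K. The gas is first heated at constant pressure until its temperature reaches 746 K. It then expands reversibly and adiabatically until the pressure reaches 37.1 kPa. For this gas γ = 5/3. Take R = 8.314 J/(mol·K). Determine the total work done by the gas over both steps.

22300 J

V₁ = nRT₁/P₁ = 2.80×8.314×347/211 = 38.3 L.
Step 1 — Isobaric: P stays 211 kPa; V/T = const ⇒ T₂ = 746 K, V₂ = 82.3 L.
W = PΔV = 211×(82.3−38.3) kPa·L = 9290 J.
ΔU = nCvΔT = 2.80×12.5×(746−347) = 13900 J.
Q = ΔU + W = nCpΔT = 23200 J.
State after step 1: P = 211 kPa, V = 82.3 L, T = 746 K.
Step 2 — Adiabatic: T₂/T₁ = (P₂/P₁)^((γ−1)/γ) ⇒ T₂ = 746×(0.176)^0.400 = 372 K; V₂ = 234 L.
ΔU = nCvΔT = 2.80×12.5×(372−746) = -13100 J.
Q = 0 for an adiabatic process, so W = −ΔU = 13100 J.
Net over both steps: W = 22300 J, Q = 23200 J, ΔU = 880 J.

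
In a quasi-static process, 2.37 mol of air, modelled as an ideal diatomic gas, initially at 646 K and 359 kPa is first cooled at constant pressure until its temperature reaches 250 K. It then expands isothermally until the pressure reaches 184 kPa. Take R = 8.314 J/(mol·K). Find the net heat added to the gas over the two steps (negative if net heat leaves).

V₁ = nRT₁/P₁ = 2.37×8.314×646/359 = 35.5 L.
Step 1 — Isobaric: P stays 359 kPa; V/T = const ⇒ T₂ = 250 K, V₂ = 13.7 L.
W = PΔV = 359×(13.7−35.5) kPa·L = -7800 J.
ΔU = nCvΔT = 2.37×20.8×(250−646) = -19500 J.
Q = ΔU + W = nCpΔT = -27300 J.
State after step 1: P = 359 kPa, V = 13.7 L, T = 250 K.
Step 2 — Isothermal: T stays 250 K; PV = const ⇒ V₂ = 26.8 L, P₂ = 184 kPa.
ΔU = 0 (ideal gas, T constant).
W = nRT ln(V₂/V₁) = 2.37×8.314×250×ln(1.95) = 3290 J.
Q = ΔU + W = 3290 J.
Net over both steps: W = -4510 J, Q = -24000 J, ΔU = -19500 J.

-24000 J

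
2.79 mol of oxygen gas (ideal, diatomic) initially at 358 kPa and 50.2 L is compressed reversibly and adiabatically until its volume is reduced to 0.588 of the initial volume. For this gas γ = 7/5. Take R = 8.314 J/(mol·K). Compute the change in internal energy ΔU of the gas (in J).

10600 J

T₁ = P₁V₁/(nR) = 358×50.2/(2.79×8.314) = 775 K.
Adiabatic: TV^(γ−1) = const ⇒ T₂ = 775×(1.70)^0.400 = 958 K; PV^γ = const ⇒ P₂ = 753 kPa.
For an ideal gas ΔU = nCvΔT with Cv = (5/2)R = 20.8 J/(mol·K).
ΔU = 2.79×20.8×(958−775) = 10600 J.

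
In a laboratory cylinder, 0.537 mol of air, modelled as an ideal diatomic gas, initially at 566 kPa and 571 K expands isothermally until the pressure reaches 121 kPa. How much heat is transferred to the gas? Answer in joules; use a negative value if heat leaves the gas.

3930 J

V₁ = nRT₁/P₁ = 0.537×8.314×571/566 = 4.50 L.
Isothermal: T stays 571 K; PV = const ⇒ V₂ = 21.1 L, P₂ = 121 kPa.
ΔU = 0 (ideal gas, T constant).
W = nRT ln(V₂/V₁) = 0.537×8.314×571×ln(4.68) = 3930 J.
Q = ΔU + W = 3930 J.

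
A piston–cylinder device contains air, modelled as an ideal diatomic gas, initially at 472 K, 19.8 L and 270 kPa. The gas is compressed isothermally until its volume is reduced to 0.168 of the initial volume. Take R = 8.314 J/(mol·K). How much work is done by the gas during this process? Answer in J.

n = P₁V₁/(RT₁) = 270×19.8/(8.314×472) = 1.36 mol.
Isothermal: T stays 472 K; PV = const ⇒ V₂ = 3.33 L, P₂ = 1610 kPa.
W = nRT ln(V₂/V₁) = 1.36×8.314×472×ln(0.168) = -9540 J.

-9540 J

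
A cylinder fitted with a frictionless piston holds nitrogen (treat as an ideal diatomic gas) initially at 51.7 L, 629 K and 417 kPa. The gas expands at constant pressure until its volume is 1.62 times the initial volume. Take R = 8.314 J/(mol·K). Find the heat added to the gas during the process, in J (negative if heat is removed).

46800 J

n = P₁V₁/(RT₁) = 417×51.7/(8.314×629) = 4.12 mol.
Isobaric: P stays 417 kPa; V/T = const ⇒ T₂ = 1020 K, V₂ = 83.8 L.
W = PΔV = 417×(83.8−51.7) kPa·L = 13400 J.
ΔU = nCvΔT = 4.12×20.8×(1020−629) = 33400 J.
Q = ΔU + W = nCpΔT = 46800 J.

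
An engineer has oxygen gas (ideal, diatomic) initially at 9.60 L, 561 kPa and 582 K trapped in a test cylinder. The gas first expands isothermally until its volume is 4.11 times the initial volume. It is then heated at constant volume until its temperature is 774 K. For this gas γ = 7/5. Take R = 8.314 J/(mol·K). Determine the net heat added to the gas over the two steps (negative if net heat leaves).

12100 J

n = P₁V₁/(RT₁) = 561×9.60/(8.314×582) = 1.11 mol.
Step 1 — Isothermal: T stays 582 K; PV = const ⇒ V₂ = 39.5 L, P₂ = 136 kPa.
ΔU = 0 (ideal gas, T constant).
W = nRT ln(V₂/V₁) = 1.11×8.314×582×ln(4.11) = 7610 J.
Q = ΔU + W = 7610 J.
State after step 1: P = 136 kPa, V = 39.5 L, T = 582 K.
Step 2 — Isochoric: V stays 39.5 L; P/T = const ⇒ T₂ = 774 K, P₂ = 182 kPa.
W = 0 (no volume change).
ΔU = nCvΔT = 1.11×20.8×(774−582) = 4440 J.
Q = ΔU = 4440 J.
Net over both steps: W = 7610 J, Q = 12100 J, ΔU = 4440 J.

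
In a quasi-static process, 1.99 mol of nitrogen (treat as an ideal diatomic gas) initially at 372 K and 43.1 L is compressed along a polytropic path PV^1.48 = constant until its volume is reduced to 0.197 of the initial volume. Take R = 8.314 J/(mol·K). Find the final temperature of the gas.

811 K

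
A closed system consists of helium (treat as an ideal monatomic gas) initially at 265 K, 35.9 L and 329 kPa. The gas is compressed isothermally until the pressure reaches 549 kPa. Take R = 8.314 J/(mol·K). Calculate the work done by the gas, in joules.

-6050 J

n = P₁V₁/(RT₁) = 329×35.9/(8.314×265) = 5.36 mol.
Isothermal: T stays 265 K; PV = const ⇒ V₂ = 21.5 L, P₂ = 549 kPa.
W = nRT ln(V₂/V₁) = 5.36×8.314×265×ln(0.599) = -6050 J.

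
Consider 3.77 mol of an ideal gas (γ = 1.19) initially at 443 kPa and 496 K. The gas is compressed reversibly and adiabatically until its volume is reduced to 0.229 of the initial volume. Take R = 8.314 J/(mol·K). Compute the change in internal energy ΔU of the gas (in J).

26400 J

V₁ = nRT₁/P₁ = 3.77×8.314×496/443 = 35.1 L.
Adiabatic: TV^(γ−1) = const ⇒ T₂ = 496×(4.37)^0.190 = 656 K; PV^γ = const ⇒ P₂ = 2560 kPa.
For an ideal gas ΔU = nCvΔT with Cv = R/(γ−1) = 43.8 J/(mol·K).
ΔU = 3.77×43.8×(656−496) = 26400 J.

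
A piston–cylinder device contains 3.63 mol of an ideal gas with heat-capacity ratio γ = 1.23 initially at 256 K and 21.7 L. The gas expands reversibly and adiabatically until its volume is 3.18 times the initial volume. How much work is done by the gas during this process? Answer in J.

7850 J

P₁ = nRT₁/V₁ = 3.63×8.314×256/21.7 = 356 kPa.
Adiabatic: TV^(γ−1) = const ⇒ T₂ = 256×(0.314)^0.230 = 196 K; PV^γ = const ⇒ P₂ = 85.8 kPa.
ΔU = nCvΔT = 3.63×36.1×(196−256) = -7850 J.
Q = 0 for an adiabatic process, so W = −ΔU = 7850 J.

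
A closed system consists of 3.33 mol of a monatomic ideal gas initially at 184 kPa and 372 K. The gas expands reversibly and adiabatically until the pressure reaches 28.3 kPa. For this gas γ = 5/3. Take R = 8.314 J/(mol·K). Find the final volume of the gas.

V₁ = nRT₁/P₁ = 3.33×8.314×372/184 = 56.0 L.
Adiabatic: T₂/T₁ = (P₂/P₁)^((γ−1)/γ) ⇒ T₂ = 372×(0.154)^0.400 = 176 K; V₂ = 172 L.

172 L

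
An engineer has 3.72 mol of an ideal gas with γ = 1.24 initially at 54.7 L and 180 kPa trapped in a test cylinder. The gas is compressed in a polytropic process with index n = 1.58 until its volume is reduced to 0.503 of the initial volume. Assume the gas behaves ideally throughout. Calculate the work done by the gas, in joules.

T₁ = P₁V₁/(nR) = 180×54.7/(3.72×8.314) = 318 K.
Polytropic n=1.58: T₂ = T₁(V₁/V₂)^(n−1) = 318×(1.99)^0.58 = 474 K; P₂ = P₁(V₁/V₂)^n = 533 kPa.
W = (P₁V₁−P₂V₂)/(n−1) = (180×54.7−533×27.5)/0.58 = -8310 J.

-8310 J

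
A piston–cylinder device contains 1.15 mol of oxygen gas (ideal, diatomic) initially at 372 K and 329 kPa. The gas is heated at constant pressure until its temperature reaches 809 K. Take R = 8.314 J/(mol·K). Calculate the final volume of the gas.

V₁ = nRT₁/P₁ = 1.15×8.314×372/329 = 10.8 L.
Isobaric: P stays 329 kPa; V/T = const ⇒ T₂ = 809 K, V₂ = 23.5 L.

23.5 L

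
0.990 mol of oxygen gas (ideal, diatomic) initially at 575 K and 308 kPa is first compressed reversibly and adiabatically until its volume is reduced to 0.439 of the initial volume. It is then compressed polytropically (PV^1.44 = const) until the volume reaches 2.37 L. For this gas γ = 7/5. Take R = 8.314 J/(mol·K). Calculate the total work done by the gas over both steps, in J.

-13400 J

V₁ = nRT₁/P₁ = 0.990×8.314×575/308 = 15.4 L.
Step 1 — Adiabatic: TV^(γ−1) = const ⇒ T₂ = 575×(2.28)^0.400 = 799 K; PV^γ = const ⇒ P₂ = 975 kPa.
ΔU = nCvΔT = 0.990×20.8×(799−575) = 4610 J.
Q = 0 for an adiabatic process, so W = −ΔU = -4610 J.
State after step 1: P = 975 kPa, V = 6.75 L, T = 799 K.
Step 2 — Polytropic n=1.44: T₂ = T₁(V₁/V₂)^(n−1) = 799×(2.85)^0.44 = 1270 K; P₂ = P₁(V₁/V₂)^n = 4400 kPa.
W = (P₁V₁−P₂V₂)/(n−1) = (975×6.75−4400×2.37)/0.44 = -8740 J.
ΔU = nCvΔT = 0.990×20.8×(1270−799) = 9610 J.
Q = ΔU + W = 874 J.
Net over both steps: W = -13400 J, Q = 874 J, ΔU = 14200 J.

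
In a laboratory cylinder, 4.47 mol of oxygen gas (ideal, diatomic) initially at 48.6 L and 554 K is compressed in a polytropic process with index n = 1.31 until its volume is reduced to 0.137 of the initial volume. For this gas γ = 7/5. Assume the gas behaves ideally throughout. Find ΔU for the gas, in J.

43800 J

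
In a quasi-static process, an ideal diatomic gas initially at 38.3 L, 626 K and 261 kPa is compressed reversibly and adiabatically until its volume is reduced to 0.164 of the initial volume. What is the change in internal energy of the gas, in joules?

n = P₁V₁/(RT₁) = 261×38.3/(8.314×626) = 1.92 mol.
Adiabatic: TV^(γ−1) = const ⇒ T₂ = 626×(6.10)^0.400 = 1290 K; PV^γ = const ⇒ P₂ = 3280 kPa.
For an ideal gas ΔU = nCvΔT with Cv = (5/2)R = 20.8 J/(mol·K).
ΔU = 1.92×20.8×(1290−626) = 26500 J.

26500 J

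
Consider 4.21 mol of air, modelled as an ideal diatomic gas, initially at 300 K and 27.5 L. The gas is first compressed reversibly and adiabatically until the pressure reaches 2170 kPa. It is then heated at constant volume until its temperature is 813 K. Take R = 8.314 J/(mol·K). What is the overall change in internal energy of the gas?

44900 J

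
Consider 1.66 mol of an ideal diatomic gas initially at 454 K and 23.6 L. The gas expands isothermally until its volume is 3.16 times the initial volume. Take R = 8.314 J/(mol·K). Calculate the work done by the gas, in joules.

7210 J

P₁ = nRT₁/V₁ = 1.66×8.314×454/23.6 = 265 kPa.
Isothermal: T stays 454 K; PV = const ⇒ V₂ = 74.6 L, P₂ = 84.0 kPa.
W = nRT ln(V₂/V₁) = 1.66×8.314×454×ln(3.16) = 7210 J.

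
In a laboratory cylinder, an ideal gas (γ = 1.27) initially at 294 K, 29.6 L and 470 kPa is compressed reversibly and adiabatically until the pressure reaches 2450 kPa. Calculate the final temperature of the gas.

418 K

Adiabatic: T₂/T₁ = (P₂/P₁)^((γ−1)/γ) ⇒ T₂ = 294×(5.21)^0.213 = 418 K; V₂ = 8.07 L.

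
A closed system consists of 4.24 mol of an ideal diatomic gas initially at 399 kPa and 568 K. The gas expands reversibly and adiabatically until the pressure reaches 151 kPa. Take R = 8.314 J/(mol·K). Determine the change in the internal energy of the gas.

-12100 J

V₁ = nRT₁/P₁ = 4.24×8.314×568/399 = 50.2 L.
Adiabatic: T₂/T₁ = (P₂/P₁)^((γ−1)/γ) ⇒ T₂ = 568×(0.378)^0.286 = 430 K; V₂ = 100 L.
For an ideal gas ΔU = nCvΔT with Cv = (5/2)R = 20.8 J/(mol·K).
ΔU = 4.24×20.8×(430−568) = -12100 J.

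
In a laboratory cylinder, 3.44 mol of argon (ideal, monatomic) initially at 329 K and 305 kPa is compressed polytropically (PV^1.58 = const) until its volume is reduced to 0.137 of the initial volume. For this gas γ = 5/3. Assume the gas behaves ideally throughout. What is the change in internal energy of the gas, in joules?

V₁ = nRT₁/P₁ = 3.44×8.314×329/305 = 30.9 L.
Polytropic n=1.58: T₂ = T₁(V₁/V₂)^(n−1) = 329×(7.30)^0.58 = 1040 K; P₂ = P₁(V₁/V₂)^n = 7050 kPa.
For an ideal gas ΔU = nCvΔT with Cv = (3/2)R = 12.5 J/(mol·K).
ΔU = 3.44×12.5×(1040−329) = 30600 J.

30600 J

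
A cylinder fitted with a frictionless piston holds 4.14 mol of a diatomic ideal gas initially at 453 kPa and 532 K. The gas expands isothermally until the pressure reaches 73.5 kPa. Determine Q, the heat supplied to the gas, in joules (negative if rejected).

33300 J

V₁ = nRT₁/P₁ = 4.14×8.314×532/453 = 40.4 L.
Isothermal: T stays 532 K; PV = const ⇒ V₂ = 249 L, P₂ = 73.5 kPa.
ΔU = 0 (ideal gas, T constant).
W = nRT ln(V₂/V₁) = 4.14×8.314×532×ln(6.16) = 33300 J.
Q = ΔU + W = 33300 J.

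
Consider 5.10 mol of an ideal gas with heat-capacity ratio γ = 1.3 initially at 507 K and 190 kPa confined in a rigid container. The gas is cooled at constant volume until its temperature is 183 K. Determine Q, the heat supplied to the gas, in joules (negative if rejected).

V₁ = nRT₁/P₁ = 5.10×8.314×507/190 = 113 L.
Isochoric: V stays 113 L; P/T = const ⇒ T₂ = 183 K, P₂ = 68.6 kPa.
W = 0 (no volume change).
ΔU = nCvΔT = 5.10×27.7×(183−507) = -45800 J.
Q = ΔU = -45800 J.

-45800 J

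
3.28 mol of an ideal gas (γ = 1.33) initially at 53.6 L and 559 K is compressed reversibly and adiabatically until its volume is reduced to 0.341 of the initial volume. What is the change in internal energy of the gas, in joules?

19700 J

P₁ = nRT₁/V₁ = 3.28×8.314×559/53.6 = 284 kPa.
Adiabatic: TV^(γ−1) = const ⇒ T₂ = 559×(2.93)^0.330 = 797 K; PV^γ = const ⇒ P₂ = 1190 kPa.
For an ideal gas ΔU = nCvΔT with Cv = R/(γ−1) = 25.2 J/(mol·K).
ΔU = 3.28×25.2×(797−559) = 19700 J.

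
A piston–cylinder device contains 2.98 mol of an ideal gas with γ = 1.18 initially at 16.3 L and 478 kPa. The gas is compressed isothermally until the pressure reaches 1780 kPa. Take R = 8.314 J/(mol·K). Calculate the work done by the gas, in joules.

T₁ = P₁V₁/(nR) = 478×16.3/(2.98×8.314) = 314 K.
Isothermal: T stays 314 K; PV = const ⇒ V₂ = 4.38 L, P₂ = 1780 kPa.
W = nRT ln(V₂/V₁) = 2.98×8.314×314×ln(0.269) = -10200 J.

-10200 J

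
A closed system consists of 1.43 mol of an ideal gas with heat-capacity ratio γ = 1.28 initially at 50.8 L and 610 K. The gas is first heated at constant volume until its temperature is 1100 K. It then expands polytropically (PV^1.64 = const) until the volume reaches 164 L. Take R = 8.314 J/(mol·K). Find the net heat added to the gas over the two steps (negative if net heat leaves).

P₁ = nRT₁/V₁ = 1.43×8.314×610/50.8 = 143 kPa.
Step 1 — Isochoric: V stays 50.8 L; P/T = const ⇒ T₂ = 1100 K, P₂ = 257 kPa.
W = 0 (no volume change).
ΔU = nCvΔT = 1.43×29.7×(1100−610) = 20800 J.
Q = ΔU = 20800 J.
State after step 1: P = 257 kPa, V = 50.8 L, T = 1100 K.
Step 2 — Polytropic n=1.64: T₂ = T₁(V₁/V₂)^(n−1) = 1100×(0.310)^0.64 = 520 K; P₂ = P₁(V₁/V₂)^n = 37.7 kPa.
W = (P₁V₁−P₂V₂)/(n−1) = (257×50.8−37.7×164)/0.64 = 10800 J.
ΔU = nCvΔT = 1.43×29.7×(520−1100) = -24600 J.
Q = ΔU + W = -13900 J.
Net over both steps: W = 10800 J, Q = 6940 J, ΔU = -3840 J.

6940 J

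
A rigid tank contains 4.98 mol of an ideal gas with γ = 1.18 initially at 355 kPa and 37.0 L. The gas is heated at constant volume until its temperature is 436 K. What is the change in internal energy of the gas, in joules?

T₁ = P₁V₁/(nR) = 355×37.0/(4.98×8.314) = 317 K.
Isochoric: V stays 37.0 L; P/T = const ⇒ T₂ = 436 K, P₂ = 488 kPa.
For an ideal gas ΔU = nCvΔT with Cv = R/(γ−1) = 46.2 J/(mol·K).
ΔU = 4.98×46.2×(436−317) = 27300 J.

27300 J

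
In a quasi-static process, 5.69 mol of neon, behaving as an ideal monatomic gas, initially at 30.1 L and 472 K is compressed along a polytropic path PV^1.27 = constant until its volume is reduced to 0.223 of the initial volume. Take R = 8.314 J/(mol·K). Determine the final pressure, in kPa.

P₁ = nRT₁/V₁ = 5.69×8.314×472/30.1 = 742 kPa.
Polytropic n=1.27: T₂ = T₁(V₁/V₂)^(n−1) = 472×(4.48)^0.27 = 708 K; P₂ = P₁(V₁/V₂)^n = 4990 kPa.

4990 kPa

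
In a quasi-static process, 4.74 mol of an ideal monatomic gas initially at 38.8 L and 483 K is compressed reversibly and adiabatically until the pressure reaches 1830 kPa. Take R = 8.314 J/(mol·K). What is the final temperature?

818 K

P₁ = nRT₁/V₁ = 4.74×8.314×483/38.8 = 491 kPa.
Adiabatic: T₂/T₁ = (P₂/P₁)^((γ−1)/γ) ⇒ T₂ = 483×(3.73)^0.400 = 818 K; V₂ = 17.6 L.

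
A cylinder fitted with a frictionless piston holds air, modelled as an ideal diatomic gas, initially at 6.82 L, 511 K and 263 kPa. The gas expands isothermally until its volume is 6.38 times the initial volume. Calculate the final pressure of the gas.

Isothermal: T stays 511 K; PV = const ⇒ V₂ = 43.5 L, P₂ = 41.2 kPa.

41.2 kPa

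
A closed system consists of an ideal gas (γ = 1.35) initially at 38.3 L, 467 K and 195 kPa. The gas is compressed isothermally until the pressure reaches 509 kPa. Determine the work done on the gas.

n = P₁V₁/(RT₁) = 195×38.3/(8.314×467) = 1.92 mol.
Isothermal: T stays 467 K; PV = const ⇒ V₂ = 14.7 L, P₂ = 509 kPa.
W = nRT ln(V₂/V₁) = 1.92×8.314×467×ln(0.383) = -7170 J.
Work done on the gas = −W_by = 7170 J.

7170 J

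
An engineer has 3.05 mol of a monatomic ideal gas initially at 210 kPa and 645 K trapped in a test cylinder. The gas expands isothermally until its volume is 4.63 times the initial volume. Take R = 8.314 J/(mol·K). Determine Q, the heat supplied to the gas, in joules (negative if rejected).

25100 J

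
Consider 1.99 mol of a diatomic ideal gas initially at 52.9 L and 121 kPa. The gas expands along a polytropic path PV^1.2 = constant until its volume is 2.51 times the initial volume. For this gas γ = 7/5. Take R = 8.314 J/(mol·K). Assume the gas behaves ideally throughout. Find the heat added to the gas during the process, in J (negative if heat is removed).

T₁ = P₁V₁/(nR) = 121×52.9/(1.99×8.314) = 387 K.
Polytropic n=1.2: T₂ = T₁(V₁/V₂)^(n−1) = 387×(0.398)^0.20 = 322 K; P₂ = P₁(V₁/V₂)^n = 40.1 kPa.
W = (P₁V₁−P₂V₂)/(n−1) = (121×52.9−40.1×133)/0.20 = 5380 J.
ΔU = nCvΔT = 1.99×20.8×(322−387) = -2690 J.
Q = ΔU + W = 2690 J.

2690 J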